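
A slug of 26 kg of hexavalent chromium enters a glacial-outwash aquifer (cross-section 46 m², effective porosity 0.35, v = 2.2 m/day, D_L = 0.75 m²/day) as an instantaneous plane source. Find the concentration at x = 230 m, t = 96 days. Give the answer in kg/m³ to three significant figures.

0.0157 kg/m³

For an instantaneous plane source, C(x,t) = M/(n_e·A·√(4πDt)) · exp(−(x−vt)²/(4Dt)), with n_e·A the pore (flow) area.
Plume center vt = 2.2 × 96 = 211.2 m, so the well at 230 m is 18.8 m downgradient of the peak.
√(4πDt) = 30.08 m, giving peak height M/(n_e·A·√(4πDt)) = 26/(0.35 × 46 × 30.08) = 0.05369 kg/m³.
(x−vt)²/(4Dt) = (18.8)²/(4 × 0.75 × 96) = 1.227; exp(−1.227) = 0.2932.
C = 0.05369 × 0.2932 = 0.0157 kg/m³.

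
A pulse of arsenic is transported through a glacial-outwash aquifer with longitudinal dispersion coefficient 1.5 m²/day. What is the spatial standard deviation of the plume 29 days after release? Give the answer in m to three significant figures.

9.33 m

Dispersive spreading gives a Gaussian with σ² = 2Dt; advection only shifts the center.
σ = √(2 × 1.5 × 29) = 9.33 m.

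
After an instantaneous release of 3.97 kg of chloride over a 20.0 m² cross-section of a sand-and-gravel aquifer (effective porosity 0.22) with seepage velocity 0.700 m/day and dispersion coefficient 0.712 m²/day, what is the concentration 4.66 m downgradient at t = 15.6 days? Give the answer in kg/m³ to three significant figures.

For an instantaneous plane source, C(x,t) = M/(n_e·A·√(4πDt)) · exp(−(x−vt)²/(4Dt)), with n_e·A the pore (flow) area.
Plume center vt = 0.700 × 15.6 = 10.92 m, so the well at 4.66 m is 6.26 m upgradient of the peak.
√(4πDt) = 11.81 m, giving peak height M/(n_e·A·√(4πDt)) = 3.97/(0.22 × 20.0 × 11.81) = 0.07640 kg/m³.
(x−vt)²/(4Dt) = (-6.26)²/(4 × 0.712 × 15.6) = 0.8820; exp(−0.8820) = 0.4140.
C = 0.07640 × 0.4140 = 0.0316 kg/m³.

0.0316 kg/m³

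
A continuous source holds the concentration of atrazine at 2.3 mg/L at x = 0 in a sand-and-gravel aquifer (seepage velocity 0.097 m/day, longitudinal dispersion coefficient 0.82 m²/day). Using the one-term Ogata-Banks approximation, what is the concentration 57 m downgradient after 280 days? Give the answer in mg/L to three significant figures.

0.188 mg/L

For a continuous step input, C/C₀ ≈ ½·erfc((x−vt)/(2√(Dt))).
vt = 0.097 × 280 = 27.16 m and 2√(Dt) = 2√(0.82 × 280) = 30.31 m.
Argument (x−vt)/(2√(Dt)) = (57 − 27.16)/30.31 = 0.9845; ½·erfc(0.9845) = 0.08192.
C = 2.3 × 0.08192 = 0.188 mg/L.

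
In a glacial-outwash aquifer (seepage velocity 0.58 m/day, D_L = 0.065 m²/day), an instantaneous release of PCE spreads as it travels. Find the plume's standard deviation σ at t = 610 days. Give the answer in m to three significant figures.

Dispersive spreading gives a Gaussian with σ² = 2Dt; advection only shifts the center.
σ = √(2 × 0.065 × 610) = 8.91 m.

8.91 m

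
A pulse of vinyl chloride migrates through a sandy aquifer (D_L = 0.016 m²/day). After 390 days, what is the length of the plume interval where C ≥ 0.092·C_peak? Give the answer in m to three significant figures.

The plume is Gaussian with σ = √(2Dt) = √(2 × 0.016 × 390) = 3.533 m.
C/C_peak = exp(−Δx²/(2σ²)) = 0.092 ⇒ Δx = σ·√(−2 ln 0.092) = 3.533 × 2.184 = 7.716 m.
Width = 2Δx = 15.4 m.

15.4 m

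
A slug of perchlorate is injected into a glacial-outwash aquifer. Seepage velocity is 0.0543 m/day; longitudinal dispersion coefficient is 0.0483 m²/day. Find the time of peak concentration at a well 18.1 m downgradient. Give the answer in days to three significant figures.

For the 1D instantaneous-source solution, setting ∂C/∂t = 0 at fixed x gives v²t² + 2Dt − x² = 0, so t = (√(D² + v²x²) − D)/v².
√(D² + v²x²) = √(0.0483² + 0.0543² × 18.1²) = 0.9840; v² = 0.00294849.
t = (0.9840 − 0.0483)/0.00294849 = 317 days (vs. the pure-advection estimate x/v = 333 d).

317 days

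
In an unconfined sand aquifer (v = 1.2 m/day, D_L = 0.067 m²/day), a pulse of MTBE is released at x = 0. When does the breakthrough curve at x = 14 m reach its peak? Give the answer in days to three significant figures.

11.6 days

For the 1D instantaneous-source solution, setting ∂C/∂t = 0 at fixed x gives v²t² + 2Dt − x² = 0, so t = (√(D² + v²x²) − D)/v².
√(D² + v²x²) = √(0.067² + 1.2² × 14²) = 16.80; v² = 1.44.
t = (16.80 − 0.067)/1.44 = 11.6 days (vs. the pure-advection estimate x/v = 11.7 d).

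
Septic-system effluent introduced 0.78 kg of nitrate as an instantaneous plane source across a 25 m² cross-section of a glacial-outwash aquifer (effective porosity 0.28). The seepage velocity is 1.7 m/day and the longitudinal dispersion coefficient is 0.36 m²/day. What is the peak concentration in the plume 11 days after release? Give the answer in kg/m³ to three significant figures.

0.0158 kg/m³

The peak of an instantaneous 1D plume sits at x = vt; there the Gaussian factor is 1 and C_max = M/(n_e·A·√(4πDt)), where n_e·A is the pore area the mass is dissolved in.
√(4πDt) = √(4π × 0.36 × 11) = 7.054 m, so C_max = 0.78/(0.28 × 25 × 7.054) = 0.0158 kg/m³.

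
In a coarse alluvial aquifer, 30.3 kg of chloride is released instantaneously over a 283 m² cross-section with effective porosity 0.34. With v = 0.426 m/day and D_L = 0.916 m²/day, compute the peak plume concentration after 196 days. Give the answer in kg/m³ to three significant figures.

0.00663 kg/m³

The peak of an instantaneous 1D plume sits at x = vt; there the Gaussian factor is 1 and C_max = M/(n_e·A·√(4πDt)), where n_e·A is the pore area the mass is dissolved in.
√(4πDt) = √(4π × 0.916 × 196) = 47.50 m, so C_max = 30.3/(0.34 × 283 × 47.50) = 0.00663 kg/m³.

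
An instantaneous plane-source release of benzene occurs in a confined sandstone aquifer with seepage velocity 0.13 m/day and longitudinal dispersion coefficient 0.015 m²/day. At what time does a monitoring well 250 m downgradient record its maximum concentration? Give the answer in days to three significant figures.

For the 1D instantaneous-source solution, setting ∂C/∂t = 0 at fixed x gives v²t² + 2Dt − x² = 0, so t = (√(D² + v²x²) − D)/v².
√(D² + v²x²) = √(0.015² + 0.13² × 250²) = 32.50; v² = 0.0169.
t = (32.50 − 0.015)/0.0169 = 1920 days (vs. the pure-advection estimate x/v = 1920 d).

1920 days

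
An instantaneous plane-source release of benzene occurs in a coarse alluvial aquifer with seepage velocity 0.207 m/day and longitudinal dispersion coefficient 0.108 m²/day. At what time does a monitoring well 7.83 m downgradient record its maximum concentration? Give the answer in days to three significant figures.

For the 1D instantaneous-source solution, setting ∂C/∂t = 0 at fixed x gives v²t² + 2Dt − x² = 0, so t = (√(D² + v²x²) − D)/v².
√(D² + v²x²) = √(0.108² + 0.207² × 7.83²) = 1.624; v² = 0.042849.
t = (1.624 − 0.108)/0.042849 = 35.4 days (vs. the pure-advection estimate x/v = 37.8 d).

35.4 days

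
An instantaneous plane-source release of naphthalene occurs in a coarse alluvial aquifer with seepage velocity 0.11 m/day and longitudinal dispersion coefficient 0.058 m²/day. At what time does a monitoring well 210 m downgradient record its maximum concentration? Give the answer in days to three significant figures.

1900 days

For the 1D instantaneous-source solution, setting ∂C/∂t = 0 at fixed x gives v²t² + 2Dt − x² = 0, so t = (√(D² + v²x²) − D)/v².
√(D² + v²x²) = √(0.058² + 0.11² × 210²) = 23.10; v² = 0.0121.
t = (23.10 − 0.058)/0.0121 = 1900 days (vs. the pure-advection estimate x/v = 1910 d).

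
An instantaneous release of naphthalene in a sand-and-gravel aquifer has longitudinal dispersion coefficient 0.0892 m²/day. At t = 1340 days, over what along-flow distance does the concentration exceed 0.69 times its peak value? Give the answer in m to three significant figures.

26.6 m

The plume is Gaussian with σ = √(2Dt) = √(2 × 0.0892 × 1340) = 15.46 m.
C/C_peak = exp(−Δx²/(2σ²)) = 0.69 ⇒ Δx = σ·√(−2 ln 0.69) = 15.46 × 0.8615 = 13.32 m.
Width = 2Δx = 26.6 m.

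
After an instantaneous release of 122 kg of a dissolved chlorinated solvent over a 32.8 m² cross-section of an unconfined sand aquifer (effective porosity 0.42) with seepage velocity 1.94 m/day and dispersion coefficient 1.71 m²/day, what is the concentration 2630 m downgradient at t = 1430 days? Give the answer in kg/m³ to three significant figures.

For an instantaneous plane source, C(x,t) = M/(n_e·A·√(4πDt)) · exp(−(x−vt)²/(4Dt)), with n_e·A the pore (flow) area.
Plume center vt = 1.94 × 1430 = 2774.2 m, so the well at 2630 m is 144.2 m upgradient of the peak.
√(4πDt) = 175.3 m, giving peak height M/(n_e·A·√(4πDt)) = 122/(0.42 × 32.8 × 175.3) = 0.05052 kg/m³.
(x−vt)²/(4Dt) = (-144.2)²/(4 × 1.71 × 1430) = 2.126; exp(−2.126) = 0.1193.
C = 0.05052 × 0.1193 = 0.00603 kg/m³.

0.00603 kg/m³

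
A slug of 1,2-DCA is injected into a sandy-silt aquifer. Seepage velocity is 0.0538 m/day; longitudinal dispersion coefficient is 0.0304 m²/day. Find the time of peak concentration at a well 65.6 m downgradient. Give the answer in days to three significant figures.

1210 days

For the 1D instantaneous-source solution, setting ∂C/∂t = 0 at fixed x gives v²t² + 2Dt − x² = 0, so t = (√(D² + v²x²) − D)/v².
√(D² + v²x²) = √(0.0304² + 0.0538² × 65.6²) = 3.529; v² = 0.00289444.
t = (3.529 − 0.0304)/0.00289444 = 1210 days (vs. the pure-advection estimate x/v = 1220 d).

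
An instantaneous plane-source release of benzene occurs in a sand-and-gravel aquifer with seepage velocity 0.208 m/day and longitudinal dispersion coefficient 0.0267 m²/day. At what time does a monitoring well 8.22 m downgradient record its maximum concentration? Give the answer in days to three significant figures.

38.9 days

For the 1D instantaneous-source solution, setting ∂C/∂t = 0 at fixed x gives v²t² + 2Dt − x² = 0, so t = (√(D² + v²x²) − D)/v².
√(D² + v²x²) = √(0.0267² + 0.208² × 8.22²) = 1.710; v² = 0.043264.
t = (1.710 − 0.0267)/0.043264 = 38.9 days (vs. the pure-advection estimate x/v = 39.5 d).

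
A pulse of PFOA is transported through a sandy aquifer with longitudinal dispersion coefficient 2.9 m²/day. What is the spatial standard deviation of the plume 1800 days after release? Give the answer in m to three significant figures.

Dispersive spreading gives a Gaussian with σ² = 2Dt; advection only shifts the center.
σ = √(2 × 2.9 × 1800) = 102 m.

102 m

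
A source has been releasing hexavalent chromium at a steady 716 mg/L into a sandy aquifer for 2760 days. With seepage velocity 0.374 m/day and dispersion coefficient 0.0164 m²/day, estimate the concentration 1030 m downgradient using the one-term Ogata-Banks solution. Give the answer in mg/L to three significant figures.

For a continuous step input, C/C₀ ≈ ½·erfc((x−vt)/(2√(Dt))).
vt = 0.374 × 2760 = 1032.24 m and 2√(Dt) = 2√(0.0164 × 2760) = 13.46 m.
Argument (x−vt)/(2√(Dt)) = (1030 − 1032.24)/13.46 = -0.1664; ½·erfc(-0.1664) = 0.5930.
C = 716 × 0.5930 = 425 mg/L.

425 mg/L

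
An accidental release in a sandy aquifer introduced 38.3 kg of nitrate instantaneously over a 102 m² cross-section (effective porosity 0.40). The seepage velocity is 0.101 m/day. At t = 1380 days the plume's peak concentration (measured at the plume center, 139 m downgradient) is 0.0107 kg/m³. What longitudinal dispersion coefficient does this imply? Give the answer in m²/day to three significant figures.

0.444 m²/day

At the plume center C_max = M/(n_e·A·√(4πDt)), so D = M²/(4πt·(n_e·A·C_max)²).
n_e·A·C_max = 0.40 × 102 × 0.0107 = 0.4366 kg/m.
D = 38.3²/(4π × 1380 × 0.4366²) = 0.444 m²/day.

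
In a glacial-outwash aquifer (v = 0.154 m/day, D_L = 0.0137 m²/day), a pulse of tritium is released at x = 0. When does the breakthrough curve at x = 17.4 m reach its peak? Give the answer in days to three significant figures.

112 days

For the 1D instantaneous-source solution, setting ∂C/∂t = 0 at fixed x gives v²t² + 2Dt − x² = 0, so t = (√(D² + v²x²) − D)/v².
√(D² + v²x²) = √(0.0137² + 0.154² × 17.4²) = 2.680; v² = 0.023716.
t = (2.680 − 0.0137)/0.023716 = 112 days (vs. the pure-advection estimate x/v = 113 d).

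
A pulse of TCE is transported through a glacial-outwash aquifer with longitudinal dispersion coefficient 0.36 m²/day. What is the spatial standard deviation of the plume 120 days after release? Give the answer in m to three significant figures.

9.30 m

Dispersive spreading gives a Gaussian with σ² = 2Dt; advection only shifts the center.
σ = √(2 × 0.36 × 120) = 9.30 m.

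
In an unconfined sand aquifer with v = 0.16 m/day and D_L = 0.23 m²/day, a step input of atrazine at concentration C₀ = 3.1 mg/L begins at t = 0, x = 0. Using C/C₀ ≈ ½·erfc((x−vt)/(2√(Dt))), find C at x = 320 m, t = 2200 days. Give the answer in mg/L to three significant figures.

For a continuous step input, C/C₀ ≈ ½·erfc((x−vt)/(2√(Dt))).
vt = 0.16 × 2200 = 352 m and 2√(Dt) = 2√(0.23 × 2200) = 44.99 m.
Argument (x−vt)/(2√(Dt)) = (320 − 352)/44.99 = -0.7113; ½·erfc(-0.7113) = 0.8428.
C = 3.1 × 0.8428 = 2.61 mg/L.

2.61 mg/L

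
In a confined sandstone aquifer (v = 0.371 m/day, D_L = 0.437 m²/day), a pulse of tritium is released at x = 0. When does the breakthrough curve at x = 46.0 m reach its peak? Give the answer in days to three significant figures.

For the 1D instantaneous-source solution, setting ∂C/∂t = 0 at fixed x gives v²t² + 2Dt − x² = 0, so t = (√(D² + v²x²) − D)/v².
√(D² + v²x²) = √(0.437² + 0.371² × 46.0²) = 17.07; v² = 0.137641.
t = (17.07 − 0.437)/0.137641 = 121 days (vs. the pure-advection estimate x/v = 124 d).

121 days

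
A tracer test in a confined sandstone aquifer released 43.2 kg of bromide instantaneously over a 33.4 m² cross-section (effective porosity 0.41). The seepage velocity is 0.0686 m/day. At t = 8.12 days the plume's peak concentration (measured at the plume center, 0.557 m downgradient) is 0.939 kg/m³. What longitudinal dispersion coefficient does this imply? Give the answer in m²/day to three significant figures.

0.111 m²/day

At the plume center C_max = M/(n_e·A·√(4πDt)), so D = M²/(4πt·(n_e·A·C_max)²).
n_e·A·C_max = 0.41 × 33.4 × 0.939 = 12.86 kg/m.
D = 43.2²/(4π × 8.12 × 12.86²) = 0.111 m²/day.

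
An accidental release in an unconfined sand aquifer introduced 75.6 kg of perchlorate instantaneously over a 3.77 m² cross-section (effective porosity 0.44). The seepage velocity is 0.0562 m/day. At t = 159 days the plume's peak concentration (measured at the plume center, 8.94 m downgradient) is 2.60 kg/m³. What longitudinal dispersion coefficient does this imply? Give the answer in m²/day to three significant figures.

At the plume center C_max = M/(n_e·A·√(4πDt)), so D = M²/(4πt·(n_e·A·C_max)²).
n_e·A·C_max = 0.44 × 3.77 × 2.60 = 4.313 kg/m.
D = 75.6²/(4π × 159 × 4.313²) = 0.154 m²/day.

0.154 m²/day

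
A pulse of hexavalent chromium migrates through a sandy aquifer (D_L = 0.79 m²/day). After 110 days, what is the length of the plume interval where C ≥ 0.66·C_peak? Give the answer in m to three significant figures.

The plume is Gaussian with σ = √(2Dt) = √(2 × 0.79 × 110) = 13.18 m.
C/C_peak = exp(−Δx²/(2σ²)) = 0.66 ⇒ Δx = σ·√(−2 ln 0.66) = 13.18 × 0.9116 = 12.01 m.
Width = 2Δx = 24.0 m.

24.0 m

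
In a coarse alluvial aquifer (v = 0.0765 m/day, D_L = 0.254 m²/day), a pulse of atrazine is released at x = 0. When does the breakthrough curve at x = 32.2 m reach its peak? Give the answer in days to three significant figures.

For the 1D instantaneous-source solution, setting ∂C/∂t = 0 at fixed x gives v²t² + 2Dt − x² = 0, so t = (√(D² + v²x²) − D)/v².
√(D² + v²x²) = √(0.254² + 0.0765² × 32.2²) = 2.476; v² = 0.00585225.
t = (2.476 − 0.254)/0.00585225 = 380 days (vs. the pure-advection estimate x/v = 421 d).

380 days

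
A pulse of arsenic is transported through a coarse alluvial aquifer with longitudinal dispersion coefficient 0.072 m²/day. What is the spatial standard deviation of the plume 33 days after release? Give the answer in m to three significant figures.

Dispersive spreading gives a Gaussian with σ² = 2Dt; advection only shifts the center.
σ = √(2 × 0.072 × 33) = 2.18 m.

2.18 m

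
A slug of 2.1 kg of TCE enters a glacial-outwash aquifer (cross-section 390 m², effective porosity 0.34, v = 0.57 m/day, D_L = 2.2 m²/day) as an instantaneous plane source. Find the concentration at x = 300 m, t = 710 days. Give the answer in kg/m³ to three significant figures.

1.96e-05 kg/m³

For an instantaneous plane source, C(x,t) = M/(n_e·A·√(4πDt)) · exp(−(x−vt)²/(4Dt)), with n_e·A the pore (flow) area.
Plume center vt = 0.57 × 710 = 404.7 m, so the well at 300 m is 104.7 m upgradient of the peak.
√(4πDt) = 140.1 m, giving peak height M/(n_e·A·√(4πDt)) = 2.1/(0.34 × 390 × 140.1) = 0.0001130 kg/m³.
(x−vt)²/(4Dt) = (-104.7)²/(4 × 2.2 × 710) = 1.754; exp(−1.754) = 0.1731.
C = 0.0001130 × 0.1731 = 1.96e-05 kg/m³.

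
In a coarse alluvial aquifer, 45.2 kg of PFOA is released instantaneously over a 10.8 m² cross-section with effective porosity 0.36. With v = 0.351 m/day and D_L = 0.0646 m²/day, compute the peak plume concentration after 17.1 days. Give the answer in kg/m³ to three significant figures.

3.12 kg/m³

The peak of an instantaneous 1D plume sits at x = vt; there the Gaussian factor is 1 and C_max = M/(n_e·A·√(4πDt)), where n_e·A is the pore area the mass is dissolved in.
√(4πDt) = √(4π × 0.0646 × 17.1) = 3.726 m, so C_max = 45.2/(0.36 × 10.8 × 3.726) = 3.12 kg/m³.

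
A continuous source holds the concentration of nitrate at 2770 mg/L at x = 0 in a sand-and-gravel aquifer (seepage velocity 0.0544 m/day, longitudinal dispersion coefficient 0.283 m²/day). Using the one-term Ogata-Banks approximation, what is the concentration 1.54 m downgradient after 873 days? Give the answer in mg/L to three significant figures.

2720 mg/L

For a continuous step input, C/C₀ ≈ ½·erfc((x−vt)/(2√(Dt))).
vt = 0.0544 × 873 = 47.4912 m and 2√(Dt) = 2√(0.283 × 873) = 31.44 m.
Argument (x−vt)/(2√(Dt)) = (1.54 − 47.4912)/31.44 = -1.462; ½·erfc(-1.462) = 0.9807.
C = 2770 × 0.9807 = 2720 mg/L.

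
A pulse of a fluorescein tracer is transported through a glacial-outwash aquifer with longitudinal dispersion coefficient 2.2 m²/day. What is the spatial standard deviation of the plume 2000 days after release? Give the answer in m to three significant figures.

Dispersive spreading gives a Gaussian with σ² = 2Dt; advection only shifts the center.
σ = √(2 × 2.2 × 2000) = 93.8 m.

93.8 m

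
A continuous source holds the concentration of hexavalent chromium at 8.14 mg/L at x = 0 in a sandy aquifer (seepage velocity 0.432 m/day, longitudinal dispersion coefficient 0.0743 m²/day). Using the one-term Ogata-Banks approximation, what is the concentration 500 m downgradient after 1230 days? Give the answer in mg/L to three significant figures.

8.06 mg/L

For a continuous step input, C/C₀ ≈ ½·erfc((x−vt)/(2√(Dt))).
vt = 0.432 × 1230 = 531.36 m and 2√(Dt) = 2√(0.0743 × 1230) = 19.12 m.
Argument (x−vt)/(2√(Dt)) = (500 − 531.36)/19.12 = -1.640; ½·erfc(-1.640) = 0.9898.
C = 8.14 × 0.9898 = 8.06 mg/L.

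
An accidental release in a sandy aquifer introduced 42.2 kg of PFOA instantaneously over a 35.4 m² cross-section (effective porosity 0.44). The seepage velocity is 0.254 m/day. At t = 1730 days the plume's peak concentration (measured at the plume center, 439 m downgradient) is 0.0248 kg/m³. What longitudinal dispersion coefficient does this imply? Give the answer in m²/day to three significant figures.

0.549 m²/day

At the plume center C_max = M/(n_e·A·√(4πDt)), so D = M²/(4πt·(n_e·A·C_max)²).
n_e·A·C_max = 0.44 × 35.4 × 0.0248 = 0.3863 kg/m.
D = 42.2²/(4π × 1730 × 0.3863²) = 0.549 m²/day.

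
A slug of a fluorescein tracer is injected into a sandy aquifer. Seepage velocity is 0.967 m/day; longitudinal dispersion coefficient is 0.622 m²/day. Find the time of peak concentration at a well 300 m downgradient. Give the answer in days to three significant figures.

For the 1D instantaneous-source solution, setting ∂C/∂t = 0 at fixed x gives v²t² + 2Dt − x² = 0, so t = (√(D² + v²x²) − D)/v².
√(D² + v²x²) = √(0.622² + 0.967² × 300²) = 290.1; v² = 0.935089.
t = (290.1 − 0.622)/0.935089 = 310 days (vs. the pure-advection estimate x/v = 310 d).

310 days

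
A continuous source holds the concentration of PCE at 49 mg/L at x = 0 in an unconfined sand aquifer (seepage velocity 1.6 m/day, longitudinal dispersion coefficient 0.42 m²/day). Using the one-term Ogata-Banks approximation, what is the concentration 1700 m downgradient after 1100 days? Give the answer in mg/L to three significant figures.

47.8 mg/L

For a continuous step input, C/C₀ ≈ ½·erfc((x−vt)/(2√(Dt))).
vt = 1.6 × 1100 = 1760 m and 2√(Dt) = 2√(0.42 × 1100) = 42.99 m.
Argument (x−vt)/(2√(Dt)) = (1700 − 1760)/42.99 = -1.396; ½·erfc(-1.396) = 0.9758.
C = 49 × 0.9758 = 47.8 mg/L.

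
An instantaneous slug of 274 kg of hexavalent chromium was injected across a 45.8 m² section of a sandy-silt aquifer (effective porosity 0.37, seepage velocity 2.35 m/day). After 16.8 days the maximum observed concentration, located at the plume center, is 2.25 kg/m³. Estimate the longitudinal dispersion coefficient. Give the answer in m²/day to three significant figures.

At the plume center C_max = M/(n_e·A·√(4πDt)), so D = M²/(4πt·(n_e·A·C_max)²).
n_e·A·C_max = 0.37 × 45.8 × 2.25 = 38.13 kg/m.
D = 274²/(4π × 16.8 × 38.13²) = 0.245 m²/day.

0.245 m²/day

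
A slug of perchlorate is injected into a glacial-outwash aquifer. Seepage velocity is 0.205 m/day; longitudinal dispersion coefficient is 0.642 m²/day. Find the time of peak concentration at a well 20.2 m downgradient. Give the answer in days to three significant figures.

For the 1D instantaneous-source solution, setting ∂C/∂t = 0 at fixed x gives v²t² + 2Dt − x² = 0, so t = (√(D² + v²x²) − D)/v².
√(D² + v²x²) = √(0.642² + 0.205² × 20.2²) = 4.190; v² = 0.042025.
t = (4.190 − 0.642)/0.042025 = 84.4 days (vs. the pure-advection estimate x/v = 98.5 d).

84.4 days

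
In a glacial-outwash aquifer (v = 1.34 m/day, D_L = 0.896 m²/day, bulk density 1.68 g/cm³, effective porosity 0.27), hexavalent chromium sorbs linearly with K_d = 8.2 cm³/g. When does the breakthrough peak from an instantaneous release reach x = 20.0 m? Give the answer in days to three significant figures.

Retardation factor R = 1 + ρ_b·K_d/n = 1 + 1.68 × 8.2/0.27 = 52.02.
Sorption retards both mechanisms: v_R = v/R = 0.02576 m/day, D_R = D/R = 0.01722 m²/day.
Peak time from v_R²t² + 2D_R t − x² = 0: t = (√(D_R² + v_R²x²) − D_R)/v_R².
√(D_R² + v_R²x²) = √(0.01722² + 0.02576² × 20.0²) = 0.5155; v_R² = 0.0006636.
t = (0.5155 − 0.01722)/0.0006636 = 751 days.

751 days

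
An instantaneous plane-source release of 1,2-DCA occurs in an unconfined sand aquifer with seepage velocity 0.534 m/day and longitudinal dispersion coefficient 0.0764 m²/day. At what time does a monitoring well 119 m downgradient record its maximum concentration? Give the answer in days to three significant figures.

For the 1D instantaneous-source solution, setting ∂C/∂t = 0 at fixed x gives v²t² + 2Dt − x² = 0, so t = (√(D² + v²x²) − D)/v².
√(D² + v²x²) = √(0.0764² + 0.534² × 119²) = 63.55; v² = 0.285156.
t = (63.55 − 0.0764)/0.285156 = 223 days (vs. the pure-advection estimate x/v = 223 d).

223 days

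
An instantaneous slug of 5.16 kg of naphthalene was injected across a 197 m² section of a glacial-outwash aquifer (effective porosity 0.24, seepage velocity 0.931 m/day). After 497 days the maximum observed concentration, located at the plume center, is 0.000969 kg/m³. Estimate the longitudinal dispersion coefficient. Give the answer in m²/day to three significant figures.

2.03 m²/day

At the plume center C_max = M/(n_e·A·√(4πDt)), so D = M²/(4πt·(n_e·A·C_max)²).
n_e·A·C_max = 0.24 × 197 × 0.000969 = 0.04581 kg/m.
D = 5.16²/(4π × 497 × 0.04581²) = 2.03 m²/day.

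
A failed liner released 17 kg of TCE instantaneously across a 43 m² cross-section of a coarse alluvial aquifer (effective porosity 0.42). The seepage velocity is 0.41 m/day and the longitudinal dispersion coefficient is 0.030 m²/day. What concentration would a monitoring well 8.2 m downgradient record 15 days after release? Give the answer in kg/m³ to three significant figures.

For an instantaneous plane source, C(x,t) = M/(n_e·A·√(4πDt)) · exp(−(x−vt)²/(4Dt)), with n_e·A the pore (flow) area.
Plume center vt = 0.41 × 15 = 6.15 m, so the well at 8.2 m is 2.05 m downgradient of the peak.
√(4πDt) = 2.378 m, giving peak height M/(n_e·A·√(4πDt)) = 17/(0.42 × 43 × 2.378) = 0.3958 kg/m³.
(x−vt)²/(4Dt) = (2.05)²/(4 × 0.030 × 15) = 2.335; exp(−2.335) = 0.09681.
C = 0.3958 × 0.09681 = 0.0383 kg/m³.

0.0383 kg/m³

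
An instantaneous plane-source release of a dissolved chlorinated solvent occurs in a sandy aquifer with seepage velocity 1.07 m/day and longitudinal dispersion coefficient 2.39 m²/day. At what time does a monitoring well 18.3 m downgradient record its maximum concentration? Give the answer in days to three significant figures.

For the 1D instantaneous-source solution, setting ∂C/∂t = 0 at fixed x gives v²t² + 2Dt − x² = 0, so t = (√(D² + v²x²) − D)/v².
√(D² + v²x²) = √(2.39² + 1.07² × 18.3²) = 19.73; v² = 1.1449.
t = (19.73 − 2.39)/1.1449 = 15.1 days (vs. the pure-advection estimate x/v = 17.1 d).

15.1 days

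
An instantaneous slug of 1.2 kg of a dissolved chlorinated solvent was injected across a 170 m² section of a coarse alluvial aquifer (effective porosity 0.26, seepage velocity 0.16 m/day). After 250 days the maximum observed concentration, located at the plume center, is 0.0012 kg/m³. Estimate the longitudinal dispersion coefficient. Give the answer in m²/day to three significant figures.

0.163 m²/day

At the plume center C_max = M/(n_e·A·√(4πDt)), so D = M²/(4πt·(n_e·A·C_max)²).
n_e·A·C_max = 0.26 × 170 × 0.0012 = 0.05304 kg/m.
D = 1.2²/(4π × 250 × 0.05304²) = 0.163 m²/day.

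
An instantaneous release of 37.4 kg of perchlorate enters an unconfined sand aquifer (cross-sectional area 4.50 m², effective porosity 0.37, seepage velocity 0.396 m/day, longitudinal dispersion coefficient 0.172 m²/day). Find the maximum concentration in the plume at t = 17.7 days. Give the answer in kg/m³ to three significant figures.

The peak of an instantaneous 1D plume sits at x = vt; there the Gaussian factor is 1 and C_max = M/(n_e·A·√(4πDt)), where n_e·A is the pore area the mass is dissolved in.
√(4πDt) = √(4π × 0.172 × 17.7) = 6.185 m, so C_max = 37.4/(0.37 × 4.50 × 6.185) = 3.63 kg/m³.

3.63 kg/m³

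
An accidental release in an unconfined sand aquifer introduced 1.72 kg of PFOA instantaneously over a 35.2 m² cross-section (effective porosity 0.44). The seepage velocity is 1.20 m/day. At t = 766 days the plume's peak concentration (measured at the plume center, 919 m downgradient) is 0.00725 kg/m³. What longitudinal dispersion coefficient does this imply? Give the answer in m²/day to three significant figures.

0.0244 m²/day

At the plume center C_max = M/(n_e·A·√(4πDt)), so D = M²/(4πt·(n_e·A·C_max)²).
n_e·A·C_max = 0.44 × 35.2 × 0.00725 = 0.1123 kg/m.
D = 1.72²/(4π × 766 × 0.1123²) = 0.0244 m²/day.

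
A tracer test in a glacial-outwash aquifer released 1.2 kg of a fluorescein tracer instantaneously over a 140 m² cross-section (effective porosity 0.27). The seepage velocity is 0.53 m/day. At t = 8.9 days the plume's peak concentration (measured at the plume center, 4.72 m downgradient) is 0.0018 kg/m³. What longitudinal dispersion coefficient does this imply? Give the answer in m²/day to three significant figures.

At the plume center C_max = M/(n_e·A·√(4πDt)), so D = M²/(4πt·(n_e·A·C_max)²).
n_e·A·C_max = 0.27 × 140 × 0.0018 = 0.06804 kg/m.
D = 1.2²/(4π × 8.9 × 0.06804²) = 2.78 m²/day.

2.78 m²/day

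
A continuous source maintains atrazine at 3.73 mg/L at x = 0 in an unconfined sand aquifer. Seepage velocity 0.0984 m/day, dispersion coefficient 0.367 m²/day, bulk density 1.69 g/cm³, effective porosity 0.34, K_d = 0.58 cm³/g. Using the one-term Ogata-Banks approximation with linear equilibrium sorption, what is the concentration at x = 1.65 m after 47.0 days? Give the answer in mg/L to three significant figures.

Retardation factor R = 1 + ρ_b·K_d/n = 1 + 1.69 × 0.58/0.34 = 3.883.
Sorption retards both mechanisms: v_R = v/R = 0.02534 m/day, D_R = D/R = 0.09451 m²/day.
v_R·t = 0.02534 × 47.0 = 1.19098 m; 2√(D_R t) = 4.215 m; argument = (1.65 − 1.19098)/4.215 = 0.1089.
C = C₀ × ½·erfc(0.1089) = 3.73 × 0.4388 = 1.64 mg/L.

1.64 mg/L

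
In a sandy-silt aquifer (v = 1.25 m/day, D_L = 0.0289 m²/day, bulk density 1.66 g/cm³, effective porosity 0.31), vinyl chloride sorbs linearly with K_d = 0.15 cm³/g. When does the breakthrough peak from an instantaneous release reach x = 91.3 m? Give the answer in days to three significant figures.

132 days

Retardation factor R = 1 + ρ_b·K_d/n = 1 + 1.66 × 0.15/0.31 = 1.803.
Sorption retards both mechanisms: v_R = v/R = 0.6933 m/day, D_R = D/R = 0.01603 m²/day.
Peak time from v_R²t² + 2D_R t − x² = 0: t = (√(D_R² + v_R²x²) − D_R)/v_R².
√(D_R² + v_R²x²) = √(0.01603² + 0.6933² × 91.3²) = 63.30; v_R² = 0.4807.
t = (63.30 − 0.01603)/0.4807 = 132 days.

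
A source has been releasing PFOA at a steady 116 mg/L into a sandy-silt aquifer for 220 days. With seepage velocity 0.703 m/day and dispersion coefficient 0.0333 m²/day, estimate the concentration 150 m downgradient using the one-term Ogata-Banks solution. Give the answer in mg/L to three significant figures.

103 mg/L

For a continuous step input, C/C₀ ≈ ½·erfc((x−vt)/(2√(Dt))).
vt = 0.703 × 220 = 154.66 m and 2√(Dt) = 2√(0.0333 × 220) = 5.413 m.
Argument (x−vt)/(2√(Dt)) = (150 − 154.66)/5.413 = -0.8609; ½·erfc(-0.8609) = 0.8883.
C = 116 × 0.8883 = 103 mg/L.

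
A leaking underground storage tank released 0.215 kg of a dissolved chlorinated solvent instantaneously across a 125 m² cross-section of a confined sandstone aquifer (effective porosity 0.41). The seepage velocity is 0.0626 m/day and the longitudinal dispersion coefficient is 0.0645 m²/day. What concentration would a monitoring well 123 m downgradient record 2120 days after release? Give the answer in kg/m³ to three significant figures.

For an instantaneous plane source, C(x,t) = M/(n_e·A·√(4πDt)) · exp(−(x−vt)²/(4Dt)), with n_e·A the pore (flow) area.
Plume center vt = 0.0626 × 2120 = 132.712 m, so the well at 123 m is 9.712 m upgradient of the peak.
√(4πDt) = 41.45 m, giving peak height M/(n_e·A·√(4πDt)) = 0.215/(0.41 × 125 × 41.45) = 0.0001012 kg/m³.
(x−vt)²/(4Dt) = (-9.712)²/(4 × 0.0645 × 2120) = 0.1724; exp(−0.1724) = 0.8416.
C = 0.0001012 × 0.8416 = 8.52e-05 kg/m³.

8.52e-05 kg/m³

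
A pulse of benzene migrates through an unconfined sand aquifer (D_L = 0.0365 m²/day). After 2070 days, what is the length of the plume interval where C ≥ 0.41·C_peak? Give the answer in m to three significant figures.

32.8 m

The plume is Gaussian with σ = √(2Dt) = √(2 × 0.0365 × 2070) = 12.29 m.
C/C_peak = exp(−Δx²/(2σ²)) = 0.41 ⇒ Δx = σ·√(−2 ln 0.41) = 12.29 × 1.335 = 16.41 m.
Width = 2Δx = 32.8 m.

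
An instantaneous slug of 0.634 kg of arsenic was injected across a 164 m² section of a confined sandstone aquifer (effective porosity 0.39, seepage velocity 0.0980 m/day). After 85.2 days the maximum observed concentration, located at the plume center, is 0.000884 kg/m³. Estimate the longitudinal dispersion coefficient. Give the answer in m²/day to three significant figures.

0.117 m²/day

At the plume center C_max = M/(n_e·A·√(4πDt)), so D = M²/(4πt·(n_e·A·C_max)²).
n_e·A·C_max = 0.39 × 164 × 0.000884 = 0.05654 kg/m.
D = 0.634²/(4π × 85.2 × 0.05654²) = 0.117 m²/day.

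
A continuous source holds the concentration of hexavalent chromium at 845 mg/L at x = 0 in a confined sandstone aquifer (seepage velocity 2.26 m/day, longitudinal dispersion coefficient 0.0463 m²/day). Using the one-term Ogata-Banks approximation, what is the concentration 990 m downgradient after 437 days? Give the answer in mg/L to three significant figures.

299 mg/L

For a continuous step input, C/C₀ ≈ ½·erfc((x−vt)/(2√(Dt))).
vt = 2.26 × 437 = 987.62 m and 2√(Dt) = 2√(0.0463 × 437) = 8.996 m.
Argument (x−vt)/(2√(Dt)) = (990 − 987.62)/8.996 = 0.2646; ½·erfc(0.2646) = 0.3541.
C = 845 × 0.3541 = 299 mg/L.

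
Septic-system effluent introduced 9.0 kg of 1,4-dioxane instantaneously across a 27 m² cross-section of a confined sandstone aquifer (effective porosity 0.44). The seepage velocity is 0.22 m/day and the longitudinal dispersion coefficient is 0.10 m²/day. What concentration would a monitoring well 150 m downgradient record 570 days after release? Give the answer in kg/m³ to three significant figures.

For an instantaneous plane source, C(x,t) = M/(n_e·A·√(4πDt)) · exp(−(x−vt)²/(4Dt)), with n_e·A the pore (flow) area.
Plume center vt = 0.22 × 570 = 125.4 m, so the well at 150 m is 24.6 m downgradient of the peak.
√(4πDt) = 26.76 m, giving peak height M/(n_e·A·√(4πDt)) = 9.0/(0.44 × 27 × 26.76) = 0.02831 kg/m³.
(x−vt)²/(4Dt) = (24.6)²/(4 × 0.10 × 570) = 2.654; exp(−2.654) = 0.07037.
C = 0.02831 × 0.07037 = 0.00199 kg/m³.

0.00199 kg/m³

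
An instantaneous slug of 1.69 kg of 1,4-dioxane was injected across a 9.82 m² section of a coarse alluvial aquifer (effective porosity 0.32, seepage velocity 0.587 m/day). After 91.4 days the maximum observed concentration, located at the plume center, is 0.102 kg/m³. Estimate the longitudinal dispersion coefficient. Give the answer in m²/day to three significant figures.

0.0242 m²/day

At the plume center C_max = M/(n_e·A·√(4πDt)), so D = M²/(4πt·(n_e·A·C_max)²).
n_e·A·C_max = 0.32 × 9.82 × 0.102 = 0.3205 kg/m.
D = 1.69²/(4π × 91.4 × 0.3205²) = 0.0242 m²/day.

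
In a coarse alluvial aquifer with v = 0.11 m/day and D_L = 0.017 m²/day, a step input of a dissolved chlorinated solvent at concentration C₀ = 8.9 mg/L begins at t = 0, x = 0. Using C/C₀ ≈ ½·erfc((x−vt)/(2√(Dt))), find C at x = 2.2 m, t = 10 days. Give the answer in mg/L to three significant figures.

For a continuous step input, C/C₀ ≈ ½·erfc((x−vt)/(2√(Dt))).
vt = 0.11 × 10 = 1.1 m and 2√(Dt) = 2√(0.017 × 10) = 0.8246 m.
Argument (x−vt)/(2√(Dt)) = (2.2 − 1.1)/0.8246 = 1.334; ½·erfc(1.334) = 0.02961.
C = 8.9 × 0.02961 = 0.264 mg/L.

0.264 mg/L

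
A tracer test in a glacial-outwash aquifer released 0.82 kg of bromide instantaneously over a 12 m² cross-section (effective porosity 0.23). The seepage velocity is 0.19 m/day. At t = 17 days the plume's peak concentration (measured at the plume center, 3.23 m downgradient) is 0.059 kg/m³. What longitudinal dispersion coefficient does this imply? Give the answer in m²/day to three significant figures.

0.119 m²/day

At the plume center C_max = M/(n_e·A·√(4πDt)), so D = M²/(4πt·(n_e·A·C_max)²).
n_e·A·C_max = 0.23 × 12 × 0.059 = 0.1628 kg/m.
D = 0.82²/(4π × 17 × 0.1628²) = 0.119 m²/day.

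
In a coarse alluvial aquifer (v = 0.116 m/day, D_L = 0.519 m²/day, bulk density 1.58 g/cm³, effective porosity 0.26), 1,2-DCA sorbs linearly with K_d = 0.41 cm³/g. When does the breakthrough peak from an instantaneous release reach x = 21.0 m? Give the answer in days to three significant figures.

Retardation factor R = 1 + ρ_b·K_d/n = 1 + 1.58 × 0.41/0.26 = 3.492.
Sorption retards both mechanisms: v_R = v/R = 0.03322 m/day, D_R = D/R = 0.1486 m²/day.
Peak time from v_R²t² + 2D_R t − x² = 0: t = (√(D_R² + v_R²x²) − D_R)/v_R².
√(D_R² + v_R²x²) = √(0.1486² + 0.03322² × 21.0²) = 0.7133; v_R² = 0.001104.
t = (0.7133 − 0.1486)/0.001104 = 512 days.

512 days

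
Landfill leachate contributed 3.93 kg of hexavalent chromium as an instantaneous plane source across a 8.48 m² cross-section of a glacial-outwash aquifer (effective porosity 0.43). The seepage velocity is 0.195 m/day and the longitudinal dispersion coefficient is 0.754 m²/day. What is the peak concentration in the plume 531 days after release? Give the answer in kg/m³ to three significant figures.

0.0152 kg/m³

The peak of an instantaneous 1D plume sits at x = vt; there the Gaussian factor is 1 and C_max = M/(n_e·A·√(4πDt)), where n_e·A is the pore area the mass is dissolved in.
√(4πDt) = √(4π × 0.754 × 531) = 70.93 m, so C_max = 3.93/(0.43 × 8.48 × 70.93) = 0.0152 kg/m³.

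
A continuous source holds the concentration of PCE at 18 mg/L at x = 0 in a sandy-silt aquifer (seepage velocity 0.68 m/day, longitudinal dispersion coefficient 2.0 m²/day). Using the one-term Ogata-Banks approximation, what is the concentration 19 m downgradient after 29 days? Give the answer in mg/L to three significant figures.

9.48 mg/L

For a continuous step input, C/C₀ ≈ ½·erfc((x−vt)/(2√(Dt))).
vt = 0.68 × 29 = 19.72 m and 2√(Dt) = 2√(2.0 × 29) = 15.23 m.
Argument (x−vt)/(2√(Dt)) = (19 − 19.72)/15.23 = -0.04728; ½·erfc(-0.04728) = 0.5267.
C = 18 × 0.5267 = 9.48 mg/L.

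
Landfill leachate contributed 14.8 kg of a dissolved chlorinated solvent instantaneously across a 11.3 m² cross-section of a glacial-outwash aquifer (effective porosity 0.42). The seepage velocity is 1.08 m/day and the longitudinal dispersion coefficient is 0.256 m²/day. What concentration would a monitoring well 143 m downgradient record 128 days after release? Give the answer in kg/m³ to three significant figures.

0.129 kg/m³

For an instantaneous plane source, C(x,t) = M/(n_e·A·√(4πDt)) · exp(−(x−vt)²/(4Dt)), with n_e·A the pore (flow) area.
Plume center vt = 1.08 × 128 = 138.24 m, so the well at 143 m is 4.76 m downgradient of the peak.
√(4πDt) = 20.29 m, giving peak height M/(n_e·A·√(4πDt)) = 14.8/(0.42 × 11.3 × 20.29) = 0.1537 kg/m³.
(x−vt)²/(4Dt) = (4.76)²/(4 × 0.256 × 128) = 0.1729; exp(−0.1729) = 0.8412.
C = 0.1537 × 0.8412 = 0.129 kg/m³.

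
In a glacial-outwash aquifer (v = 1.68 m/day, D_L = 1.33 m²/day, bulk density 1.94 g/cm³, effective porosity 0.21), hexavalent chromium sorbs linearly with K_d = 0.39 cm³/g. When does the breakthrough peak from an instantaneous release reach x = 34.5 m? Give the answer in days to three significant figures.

Retardation factor R = 1 + ρ_b·K_d/n = 1 + 1.94 × 0.39/0.21 = 4.603.
Sorption retards both mechanisms: v_R = v/R = 0.3650 m/day, D_R = D/R = 0.2889 m²/day.
Peak time from v_R²t² + 2D_R t − x² = 0: t = (√(D_R² + v_R²x²) − D_R)/v_R².
√(D_R² + v_R²x²) = √(0.2889² + 0.3650² × 34.5²) = 12.60; v_R² = 0.1332.
t = (12.60 − 0.2889)/0.1332 = 92.4 days.

92.4 days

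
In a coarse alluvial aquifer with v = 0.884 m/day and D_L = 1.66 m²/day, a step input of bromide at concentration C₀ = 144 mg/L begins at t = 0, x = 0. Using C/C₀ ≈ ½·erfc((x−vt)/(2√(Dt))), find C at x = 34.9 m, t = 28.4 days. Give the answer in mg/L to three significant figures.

22.5 mg/L

For a continuous step input, C/C₀ ≈ ½·erfc((x−vt)/(2√(Dt))).
vt = 0.884 × 28.4 = 25.1056 m and 2√(Dt) = 2√(1.66 × 28.4) = 13.73 m.
Argument (x−vt)/(2√(Dt)) = (34.9 − 25.1056)/13.73 = 0.7134; ½·erfc(0.7134) = 0.1565.
C = 144 × 0.1565 = 22.5 mg/L.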